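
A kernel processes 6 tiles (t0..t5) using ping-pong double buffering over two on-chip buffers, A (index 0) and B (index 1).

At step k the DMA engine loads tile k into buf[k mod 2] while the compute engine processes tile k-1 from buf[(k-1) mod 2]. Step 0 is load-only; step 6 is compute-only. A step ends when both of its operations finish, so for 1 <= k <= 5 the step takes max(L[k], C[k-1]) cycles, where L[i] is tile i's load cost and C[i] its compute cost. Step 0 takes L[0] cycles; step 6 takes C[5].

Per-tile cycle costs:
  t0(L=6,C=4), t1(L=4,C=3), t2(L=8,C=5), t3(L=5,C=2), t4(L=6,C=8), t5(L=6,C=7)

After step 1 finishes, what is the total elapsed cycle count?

end_cycle[1] = 10

k=0 load=t0/6c comp=- wait=6 total=6
k=1 load=t1/4c comp=t0/4c wait=4 total=10
k=2 load=t2/8c comp=t1/3c wait=8 total=18
k=3 load=t3/5c comp=t2/5c wait=5 total=23
k=4 load=t4/6c comp=t3/2c wait=6 total=29
k=5 load=t5/6c comp=t4/8c wait=8 total=37
k=6 load=- comp=t5/7c wait=7 total=44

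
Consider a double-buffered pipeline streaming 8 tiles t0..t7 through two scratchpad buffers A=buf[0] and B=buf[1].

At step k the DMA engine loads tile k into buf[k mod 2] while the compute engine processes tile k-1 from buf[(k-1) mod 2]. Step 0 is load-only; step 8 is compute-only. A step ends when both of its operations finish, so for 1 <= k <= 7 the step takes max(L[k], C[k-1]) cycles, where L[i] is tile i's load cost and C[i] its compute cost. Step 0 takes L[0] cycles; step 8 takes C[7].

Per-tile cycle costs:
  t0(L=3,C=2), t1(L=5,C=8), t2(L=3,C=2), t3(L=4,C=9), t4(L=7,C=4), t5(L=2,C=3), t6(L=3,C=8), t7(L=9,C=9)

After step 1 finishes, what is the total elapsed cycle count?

end_cycle[1] = 8

[0] DMA t0→A (3c) ∥ CU idle ⇒ 3c, clock 3
[1] DMA t1→B (5c) ∥ CU A:t0 (2c) ⇒ 5c, clock 8
[2] DMA t2→A (3c) ∥ CU B:t1 (8c) ⇒ 8c, clock 16
[3] DMA t3→B (4c) ∥ CU A:t2 (2c) ⇒ 4c, clock 20
[4] DMA t4→A (7c) ∥ CU B:t3 (9c) ⇒ 9c, clock 29
[5] DMA t5→B (2c) ∥ CU A:t4 (4c) ⇒ 4c, clock 33
[6] DMA t6→A (3c) ∥ CU B:t5 (3c) ⇒ 3c, clock 36
[7] DMA t7→B (9c) ∥ CU A:t6 (8c) ⇒ 9c, clock 45
[8] DMA idle ∥ CU B:t7 (9c) ⇒ 9c, clock 54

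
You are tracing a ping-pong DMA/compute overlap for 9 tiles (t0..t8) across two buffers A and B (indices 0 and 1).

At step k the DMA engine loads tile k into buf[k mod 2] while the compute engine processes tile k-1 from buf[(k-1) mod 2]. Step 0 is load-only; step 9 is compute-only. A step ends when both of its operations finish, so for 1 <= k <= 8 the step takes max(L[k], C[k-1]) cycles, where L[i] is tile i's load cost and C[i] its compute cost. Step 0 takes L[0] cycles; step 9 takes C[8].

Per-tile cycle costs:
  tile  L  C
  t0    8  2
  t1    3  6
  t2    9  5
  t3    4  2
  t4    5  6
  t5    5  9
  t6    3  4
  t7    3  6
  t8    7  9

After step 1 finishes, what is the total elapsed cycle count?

end_cycle[1] = 11

[0] DMA t0→A (8c) ∥ CU idle ⇒ 8c, clock 8
[1] DMA t1→B (3c) ∥ CU A:t0 (2c) ⇒ 3c, clock 11
[2] DMA t2→A (9c) ∥ CU B:t1 (6c) ⇒ 9c, clock 20
[3] DMA t3→B (4c) ∥ CU A:t2 (5c) ⇒ 5c, clock 25
[4] DMA t4→A (5c) ∥ CU B:t3 (2c) ⇒ 5c, clock 30
[5] DMA t5→B (5c) ∥ CU A:t4 (6c) ⇒ 6c, clock 36
[6] DMA t6→A (3c) ∥ CU B:t5 (9c) ⇒ 9c, clock 45
[7] DMA t7→B (3c) ∥ CU A:t6 (4c) ⇒ 4c, clock 49
[8] DMA t8→A (7c) ∥ CU B:t7 (6c) ⇒ 7c, clock 56
[9] DMA idle ∥ CU A:t8 (9c) ⇒ 9c, clock 65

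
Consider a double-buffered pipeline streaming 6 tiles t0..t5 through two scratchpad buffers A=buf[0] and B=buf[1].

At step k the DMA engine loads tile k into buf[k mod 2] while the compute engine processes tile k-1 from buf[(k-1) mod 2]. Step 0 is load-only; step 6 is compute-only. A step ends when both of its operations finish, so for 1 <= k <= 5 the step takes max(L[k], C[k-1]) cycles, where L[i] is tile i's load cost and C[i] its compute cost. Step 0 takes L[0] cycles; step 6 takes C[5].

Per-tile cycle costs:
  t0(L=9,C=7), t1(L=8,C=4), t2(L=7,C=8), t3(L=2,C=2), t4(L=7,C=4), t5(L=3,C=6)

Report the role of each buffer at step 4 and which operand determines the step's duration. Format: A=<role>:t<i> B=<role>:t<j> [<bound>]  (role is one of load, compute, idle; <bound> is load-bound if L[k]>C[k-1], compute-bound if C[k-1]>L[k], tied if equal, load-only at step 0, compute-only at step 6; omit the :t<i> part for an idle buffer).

step 0: L[0]=9 → dur=9, Σ=9 | A=load:t0 B=idle [load-only]
step 1: L[1]=8 C[0]=7 → dur=8, Σ=17 | A=compute:t0 B=load:t1 [load-bound]
step 2: L[2]=7 C[1]=4 → dur=7, Σ=24 | A=load:t2 B=compute:t1 [load-bound]
step 3: L[3]=2 C[2]=8 → dur=8, Σ=32 | A=compute:t2 B=load:t3 [compute-bound]
step 4: L[4]=7 C[3]=2 → dur=7, Σ=39 | A=load:t4 B=compute:t3 [load-bound]
step 5: L[5]=3 C[4]=4 → dur=4, Σ=43 | A=compute:t4 B=load:t5 [compute-bound]
step 6: C[5]=6 → dur=6, Σ=49 | A=idle B=compute:t5 [compute-only]

step 4: A=load:t4 B=compute:t3 [load-bound]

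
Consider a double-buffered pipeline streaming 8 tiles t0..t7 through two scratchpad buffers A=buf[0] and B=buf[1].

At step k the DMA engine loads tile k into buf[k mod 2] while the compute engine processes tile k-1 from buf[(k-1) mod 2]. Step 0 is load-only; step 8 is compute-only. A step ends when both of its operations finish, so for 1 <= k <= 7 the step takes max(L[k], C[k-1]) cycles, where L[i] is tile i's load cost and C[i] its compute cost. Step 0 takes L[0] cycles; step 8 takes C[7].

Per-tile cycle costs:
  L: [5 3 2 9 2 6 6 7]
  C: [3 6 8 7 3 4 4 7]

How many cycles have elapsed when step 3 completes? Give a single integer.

step 0: L[0]=5 → dur=5, Σ=5 | A=load:t0 B=idle [load-only]
step 1: L[1]=3 C[0]=3 → dur=3, Σ=8 | A=compute:t0 B=load:t1 [tied]
step 2: L[2]=2 C[1]=6 → dur=6, Σ=14 | A=load:t2 B=compute:t1 [compute-bound]
step 3: L[3]=9 C[2]=8 → dur=9, Σ=23 | A=compute:t2 B=load:t3 [load-bound]
step 4: L[4]=2 C[3]=7 → dur=7, Σ=30 | A=load:t4 B=compute:t3 [compute-bound]
step 5: L[5]=6 C[4]=3 → dur=6, Σ=36 | A=compute:t4 B=load:t5 [load-bound]
step 6: L[6]=6 C[5]=4 → dur=6, Σ=42 | A=load:t6 B=compute:t5 [load-bound]
step 7: L[7]=7 C[6]=4 → dur=7, Σ=49 | A=compute:t6 B=load:t7 [load-bound]
step 8: C[7]=7 → dur=7, Σ=56 | A=idle B=compute:t7 [compute-only]

end_cycle[3] = 23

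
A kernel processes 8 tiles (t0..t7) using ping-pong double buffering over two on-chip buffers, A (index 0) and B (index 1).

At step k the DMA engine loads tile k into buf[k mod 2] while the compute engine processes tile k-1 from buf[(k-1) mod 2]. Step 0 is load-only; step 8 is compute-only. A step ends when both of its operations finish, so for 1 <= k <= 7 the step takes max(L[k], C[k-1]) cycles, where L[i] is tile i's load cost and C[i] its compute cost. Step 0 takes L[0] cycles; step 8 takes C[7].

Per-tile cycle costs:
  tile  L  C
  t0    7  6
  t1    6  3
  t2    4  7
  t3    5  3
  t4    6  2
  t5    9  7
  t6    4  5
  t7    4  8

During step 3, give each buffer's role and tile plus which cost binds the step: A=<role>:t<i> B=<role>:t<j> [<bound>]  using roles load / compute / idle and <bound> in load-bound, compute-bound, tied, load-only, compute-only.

step 3: A=compute:t2 B=load:t3 [compute-bound]

  0. 7=7c; end=7; A:t0 B:-
  1. max(6,6)=6c; end=13; A:t0 B:t1
  2. max(4,3)=4c; end=17; A:t2 B:t1
  3. max(5,7)=7c; end=24; A:t2 B:t3
  4. max(6,3)=6c; end=30; A:t4 B:t3
  5. max(9,2)=9c; end=39; A:t4 B:t5
  6. max(4,7)=7c; end=46; A:t6 B:t5
  7. max(4,5)=5c; end=51; A:t6 B:t7
  8. 8=8c; end=59; A:t6 B:t7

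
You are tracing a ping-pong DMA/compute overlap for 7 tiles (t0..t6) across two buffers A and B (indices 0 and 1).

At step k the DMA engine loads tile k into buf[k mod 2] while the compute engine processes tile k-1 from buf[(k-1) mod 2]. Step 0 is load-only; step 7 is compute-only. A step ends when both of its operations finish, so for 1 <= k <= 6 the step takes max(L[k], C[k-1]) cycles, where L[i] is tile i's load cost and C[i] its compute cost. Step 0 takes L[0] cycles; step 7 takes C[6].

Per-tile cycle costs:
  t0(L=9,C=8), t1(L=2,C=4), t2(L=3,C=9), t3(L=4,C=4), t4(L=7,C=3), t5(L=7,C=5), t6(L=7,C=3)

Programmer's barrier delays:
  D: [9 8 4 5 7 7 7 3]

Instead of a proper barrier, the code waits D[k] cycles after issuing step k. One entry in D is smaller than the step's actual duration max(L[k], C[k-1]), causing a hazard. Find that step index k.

hazard at step 3

step 0: need L[0]=9 = 9; D[0]=9 ok
step 1: need max(L[1]=2,C[0]=8) = 8; D[1]=8 ok
step 2: need max(L[2]=3,C[1]=4) = 4; D[2]=4 ok
step 3: need max(L[3]=4,C[2]=9) = 9; D[3]=5 SHORT
step 4: need max(L[4]=7,C[3]=4) = 7; D[4]=7 ok
step 5: need max(L[5]=7,C[4]=3) = 7; D[5]=7 ok
step 6: need max(L[6]=7,C[5]=5) = 7; D[6]=7 ok
step 7: need C[6]=3 = 3; D[7]=3 ok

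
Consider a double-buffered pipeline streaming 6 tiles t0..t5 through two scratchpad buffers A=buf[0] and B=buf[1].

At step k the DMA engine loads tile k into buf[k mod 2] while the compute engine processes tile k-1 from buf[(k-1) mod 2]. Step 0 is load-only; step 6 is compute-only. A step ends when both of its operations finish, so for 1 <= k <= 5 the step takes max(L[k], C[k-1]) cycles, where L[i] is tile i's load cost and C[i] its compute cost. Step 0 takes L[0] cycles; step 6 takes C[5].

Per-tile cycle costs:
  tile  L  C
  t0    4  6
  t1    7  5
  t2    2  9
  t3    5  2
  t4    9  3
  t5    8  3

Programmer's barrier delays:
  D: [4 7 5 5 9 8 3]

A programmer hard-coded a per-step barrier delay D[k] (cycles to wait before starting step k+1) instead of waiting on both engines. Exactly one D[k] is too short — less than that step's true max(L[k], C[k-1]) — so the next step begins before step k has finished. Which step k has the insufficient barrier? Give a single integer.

step 0: need L[0]=4 = 4; D[0]=4 ok
step 1: need max(L[1]=7,C[0]=6) = 7; D[1]=7 ok
step 2: need max(L[2]=2,C[1]=5) = 5; D[2]=5 ok
step 3: need max(L[3]=5,C[2]=9) = 9; D[3]=5 SHORT
step 4: need max(L[4]=9,C[3]=2) = 9; D[4]=9 ok
step 5: need max(L[5]=8,C[4]=3) = 8; D[5]=8 ok
step 6: need C[5]=3 = 3; D[6]=3 ok

hazard at step 3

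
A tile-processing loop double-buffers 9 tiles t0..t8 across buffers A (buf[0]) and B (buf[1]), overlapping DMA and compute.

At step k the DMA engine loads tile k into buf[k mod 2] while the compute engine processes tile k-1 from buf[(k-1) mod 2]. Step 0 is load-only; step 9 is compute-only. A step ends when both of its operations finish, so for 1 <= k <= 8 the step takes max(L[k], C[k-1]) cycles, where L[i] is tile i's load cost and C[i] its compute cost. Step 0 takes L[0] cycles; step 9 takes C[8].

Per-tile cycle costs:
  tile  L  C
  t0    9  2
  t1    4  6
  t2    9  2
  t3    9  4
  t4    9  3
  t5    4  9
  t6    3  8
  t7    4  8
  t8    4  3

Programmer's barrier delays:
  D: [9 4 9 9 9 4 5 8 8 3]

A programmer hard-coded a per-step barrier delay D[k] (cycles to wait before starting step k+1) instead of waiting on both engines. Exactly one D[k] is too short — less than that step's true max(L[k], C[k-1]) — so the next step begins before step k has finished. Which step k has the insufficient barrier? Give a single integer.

k=0 barrier L[0]=9→9c, D[0]=9 ok
k=1 barrier max(L[1]=4,C[0]=2)→4c, D[1]=4 ok
k=2 barrier max(L[2]=9,C[1]=6)→9c, D[2]=9 ok
k=3 barrier max(L[3]=9,C[2]=2)→9c, D[3]=9 ok
k=4 barrier max(L[4]=9,C[3]=4)→9c, D[4]=9 ok
k=5 barrier max(L[5]=4,C[4]=3)→4c, D[5]=4 ok
k=6 barrier max(L[6]=3,C[5]=9)→9c, D[6]=5 SHORT
k=7 barrier max(L[7]=4,C[6]=8)→8c, D[7]=8 ok
k=8 barrier max(L[8]=4,C[7]=8)→8c, D[8]=8 ok
k=9 barrier C[8]=3→3c, D[9]=3 ok

hazard at step 6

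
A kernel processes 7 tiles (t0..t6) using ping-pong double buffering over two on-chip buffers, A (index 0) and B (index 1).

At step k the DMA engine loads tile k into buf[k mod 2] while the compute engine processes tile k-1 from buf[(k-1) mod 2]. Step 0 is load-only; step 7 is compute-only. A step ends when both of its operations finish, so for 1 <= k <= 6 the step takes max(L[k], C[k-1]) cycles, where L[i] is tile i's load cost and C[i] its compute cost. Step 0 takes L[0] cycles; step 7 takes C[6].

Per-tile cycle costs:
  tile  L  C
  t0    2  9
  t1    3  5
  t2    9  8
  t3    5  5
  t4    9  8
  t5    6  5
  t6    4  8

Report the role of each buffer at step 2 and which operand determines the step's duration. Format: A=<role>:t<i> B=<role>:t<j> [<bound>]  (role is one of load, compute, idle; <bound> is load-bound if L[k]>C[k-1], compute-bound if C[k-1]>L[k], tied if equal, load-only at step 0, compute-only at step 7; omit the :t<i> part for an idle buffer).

step 0: L[0]=2 → dur=2, Σ=2 | A=load:t0 B=idle [load-only]
step 1: L[1]=3 C[0]=9 → dur=9, Σ=11 | A=compute:t0 B=load:t1 [compute-bound]
step 2: L[2]=9 C[1]=5 → dur=9, Σ=20 | A=load:t2 B=compute:t1 [load-bound]
step 3: L[3]=5 C[2]=8 → dur=8, Σ=28 | A=compute:t2 B=load:t3 [compute-bound]
step 4: L[4]=9 C[3]=5 → dur=9, Σ=37 | A=load:t4 B=compute:t3 [load-bound]
step 5: L[5]=6 C[4]=8 → dur=8, Σ=45 | A=compute:t4 B=load:t5 [compute-bound]
step 6: L[6]=4 C[5]=5 → dur=5, Σ=50 | A=load:t6 B=compute:t5 [compute-bound]
step 7: C[6]=8 → dur=8, Σ=58 | A=compute:t6 B=idle [compute-only]

step 2: A=load:t2 B=compute:t1 [load-bound]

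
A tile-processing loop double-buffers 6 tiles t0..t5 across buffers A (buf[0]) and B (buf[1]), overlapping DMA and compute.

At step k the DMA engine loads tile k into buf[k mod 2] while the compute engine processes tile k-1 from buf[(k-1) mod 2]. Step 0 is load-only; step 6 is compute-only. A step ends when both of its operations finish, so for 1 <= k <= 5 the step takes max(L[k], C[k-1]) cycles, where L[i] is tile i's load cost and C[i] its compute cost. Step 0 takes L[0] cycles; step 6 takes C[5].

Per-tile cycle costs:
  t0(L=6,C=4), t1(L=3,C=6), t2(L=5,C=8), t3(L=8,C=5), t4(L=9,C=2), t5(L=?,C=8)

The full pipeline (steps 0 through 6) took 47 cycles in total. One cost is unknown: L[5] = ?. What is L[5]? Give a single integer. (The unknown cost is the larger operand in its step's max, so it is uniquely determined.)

L[5] = 6

step 0 | dur = L[0]=6 = 6
step 1 | dur = max(L[1]=3, C[0]=4) = 4
step 2 | dur = max(L[2]=5, C[1]=6) = 6
step 3 | dur = max(L[3]=8, C[2]=8) = 8
step 4 | dur = max(L[4]=9, C[3]=5) = 9
step 5 | dur = max(L[5]=?, C[4]=2) = L[5]  (unknown; binding)
step 6 | dur = C[5]=8 = 8
sum of known step durations = 41
dur[5] = total - known = 47 - 41 = 6
L[5] is the binding max in step 5, so L[5] = dur[5] = 6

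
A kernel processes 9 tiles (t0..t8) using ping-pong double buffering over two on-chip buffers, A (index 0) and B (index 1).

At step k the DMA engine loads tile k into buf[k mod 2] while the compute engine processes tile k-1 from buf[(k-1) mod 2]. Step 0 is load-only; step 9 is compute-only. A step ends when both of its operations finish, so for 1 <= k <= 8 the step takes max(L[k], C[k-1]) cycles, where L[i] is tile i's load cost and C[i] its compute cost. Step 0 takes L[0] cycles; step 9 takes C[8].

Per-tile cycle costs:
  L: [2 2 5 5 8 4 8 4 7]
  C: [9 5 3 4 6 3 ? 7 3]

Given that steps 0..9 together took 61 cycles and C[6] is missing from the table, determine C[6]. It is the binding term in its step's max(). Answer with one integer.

step 0 → dur = L[0]=2 = 2
step 1 → dur = max(L[1]=2, C[0]=9) = 9
step 2 → dur = max(L[2]=5, C[1]=5) = 5
step 3 → dur = max(L[3]=5, C[2]=3) = 5
step 4 → dur = max(L[4]=8, C[3]=4) = 8
step 5 → dur = max(L[5]=4, C[4]=6) = 6
step 6 → dur = max(L[6]=8, C[5]=3) = 8
step 7 → dur = max(L[7]=4, C[6]=?) = C[6]  (unknown; binding)
step 8 → dur = max(L[8]=7, C[7]=7) = 7
step 9 → dur = C[8]=3 = 3
sum of known step durations = 53
dur[7] = total - known = 61 - 53 = 8
C[6] is the binding max in step 7, so C[6] = dur[7] = 8

C[6] = 8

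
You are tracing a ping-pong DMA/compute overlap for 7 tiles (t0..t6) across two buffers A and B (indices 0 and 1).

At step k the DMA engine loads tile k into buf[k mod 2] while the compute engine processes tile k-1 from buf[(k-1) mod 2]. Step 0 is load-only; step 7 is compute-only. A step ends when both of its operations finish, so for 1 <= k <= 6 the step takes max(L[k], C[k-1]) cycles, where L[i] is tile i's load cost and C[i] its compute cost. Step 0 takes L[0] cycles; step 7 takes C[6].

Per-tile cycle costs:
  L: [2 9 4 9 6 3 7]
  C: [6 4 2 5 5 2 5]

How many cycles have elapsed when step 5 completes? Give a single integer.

end_cycle[5] = 35

[0] DMA t0→A (2c) ∥ CU idle ⇒ 2c, clock 2
[1] DMA t1→B (9c) ∥ CU A:t0 (6c) ⇒ 9c, clock 11
[2] DMA t2→A (4c) ∥ CU B:t1 (4c) ⇒ 4c, clock 15
[3] DMA t3→B (9c) ∥ CU A:t2 (2c) ⇒ 9c, clock 24
[4] DMA t4→A (6c) ∥ CU B:t3 (5c) ⇒ 6c, clock 30
[5] DMA t5→B (3c) ∥ CU A:t4 (5c) ⇒ 5c, clock 35
[6] DMA t6→A (7c) ∥ CU B:t5 (2c) ⇒ 7c, clock 42
[7] DMA idle ∥ CU A:t6 (5c) ⇒ 5c, clock 47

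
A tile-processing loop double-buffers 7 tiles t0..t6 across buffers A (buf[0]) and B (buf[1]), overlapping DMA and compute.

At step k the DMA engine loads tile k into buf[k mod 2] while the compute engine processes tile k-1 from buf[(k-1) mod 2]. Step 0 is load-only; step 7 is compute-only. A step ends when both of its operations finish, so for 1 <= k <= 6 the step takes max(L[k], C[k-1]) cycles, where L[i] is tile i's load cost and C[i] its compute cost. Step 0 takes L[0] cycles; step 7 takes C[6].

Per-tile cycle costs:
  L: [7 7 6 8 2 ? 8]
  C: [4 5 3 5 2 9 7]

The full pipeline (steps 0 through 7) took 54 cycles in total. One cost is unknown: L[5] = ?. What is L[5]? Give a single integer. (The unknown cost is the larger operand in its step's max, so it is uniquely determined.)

L[5] = 5

step 0 → dur = L[0]=7 = 7
step 1 → dur = max(L[1]=7, C[0]=4) = 7
step 2 → dur = max(L[2]=6, C[1]=5) = 6
step 3 → dur = max(L[3]=8, C[2]=3) = 8
step 4 → dur = max(L[4]=2, C[3]=5) = 5
step 5 → dur = max(L[5]=?, C[4]=2) = L[5]  (unknown; binding)
step 6 → dur = max(L[6]=8, C[5]=9) = 9
step 7 → dur = C[6]=7 = 7
sum of known step durations = 49
dur[5] = total - known = 54 - 49 = 5
L[5] is the binding max in step 5, so L[5] = dur[5] = 5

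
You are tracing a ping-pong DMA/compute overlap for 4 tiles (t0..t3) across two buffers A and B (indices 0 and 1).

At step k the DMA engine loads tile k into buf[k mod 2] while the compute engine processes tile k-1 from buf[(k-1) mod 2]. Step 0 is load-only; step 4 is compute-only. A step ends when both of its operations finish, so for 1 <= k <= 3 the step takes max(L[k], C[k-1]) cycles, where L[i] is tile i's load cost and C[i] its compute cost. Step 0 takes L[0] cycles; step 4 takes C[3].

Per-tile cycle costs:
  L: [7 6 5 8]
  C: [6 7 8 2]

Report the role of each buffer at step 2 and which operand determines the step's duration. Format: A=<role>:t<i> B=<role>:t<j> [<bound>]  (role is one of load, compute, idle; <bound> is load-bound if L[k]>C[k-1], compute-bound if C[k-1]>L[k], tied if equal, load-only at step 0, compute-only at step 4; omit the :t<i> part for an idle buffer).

step 2: A=load:t2 B=compute:t1 [compute-bound]

  0. 7=7c; end=7; A:t0 B:-
  1. max(6,6)=6c; end=13; A:t0 B:t1
  2. max(5,7)=7c; end=20; A:t2 B:t1
  3. max(8,8)=8c; end=28; A:t2 B:t3
  4. 2=2c; end=30; A:t2 B:t3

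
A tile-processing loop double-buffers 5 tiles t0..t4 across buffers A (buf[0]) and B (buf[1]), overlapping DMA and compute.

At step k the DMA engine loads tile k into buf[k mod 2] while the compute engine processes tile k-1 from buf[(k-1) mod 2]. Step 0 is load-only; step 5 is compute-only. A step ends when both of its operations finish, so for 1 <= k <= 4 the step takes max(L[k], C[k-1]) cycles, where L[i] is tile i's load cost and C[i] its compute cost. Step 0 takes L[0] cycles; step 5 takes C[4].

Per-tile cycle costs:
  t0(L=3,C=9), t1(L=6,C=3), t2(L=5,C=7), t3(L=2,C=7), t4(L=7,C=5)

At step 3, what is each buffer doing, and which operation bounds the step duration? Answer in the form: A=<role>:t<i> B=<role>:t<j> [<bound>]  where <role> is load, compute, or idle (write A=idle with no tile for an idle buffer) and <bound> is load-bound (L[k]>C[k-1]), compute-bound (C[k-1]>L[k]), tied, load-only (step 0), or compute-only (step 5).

step 3: A=compute:t2 B=load:t3 [compute-bound]

[0] DMA t0→A (3c) ∥ CU idle ⇒ 3c, clock 3
[1] DMA t1→B (6c) ∥ CU A:t0 (9c) ⇒ 9c, clock 12
[2] DMA t2→A (5c) ∥ CU B:t1 (3c) ⇒ 5c, clock 17
[3] DMA t3→B (2c) ∥ CU A:t2 (7c) ⇒ 7c, clock 24
[4] DMA t4→A (7c) ∥ CU B:t3 (7c) ⇒ 7c, clock 31
[5] DMA idle ∥ CU A:t4 (5c) ⇒ 5c, clock 36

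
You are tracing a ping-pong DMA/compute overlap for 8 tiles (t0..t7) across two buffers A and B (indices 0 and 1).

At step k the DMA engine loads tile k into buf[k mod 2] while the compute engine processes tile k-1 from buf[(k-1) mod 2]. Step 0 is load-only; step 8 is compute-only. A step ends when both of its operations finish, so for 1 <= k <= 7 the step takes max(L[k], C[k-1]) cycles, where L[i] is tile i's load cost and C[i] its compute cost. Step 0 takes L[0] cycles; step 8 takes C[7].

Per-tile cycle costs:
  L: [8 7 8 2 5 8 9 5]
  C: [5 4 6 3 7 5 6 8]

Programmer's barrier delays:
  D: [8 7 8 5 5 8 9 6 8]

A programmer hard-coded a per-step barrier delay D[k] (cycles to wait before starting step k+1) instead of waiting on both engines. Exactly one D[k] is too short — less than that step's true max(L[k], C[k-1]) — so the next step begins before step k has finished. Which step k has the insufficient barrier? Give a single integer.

hazard at step 3

k=0 barrier L[0]=8→8c, D[0]=8 ok
k=1 barrier max(L[1]=7,C[0]=5)→7c, D[1]=7 ok
k=2 barrier max(L[2]=8,C[1]=4)→8c, D[2]=8 ok
k=3 barrier max(L[3]=2,C[2]=6)→6c, D[3]=5 SHORT
k=4 barrier max(L[4]=5,C[3]=3)→5c, D[4]=5 ok
k=5 barrier max(L[5]=8,C[4]=7)→8c, D[5]=8 ok
k=6 barrier max(L[6]=9,C[5]=5)→9c, D[6]=9 ok
k=7 barrier max(L[7]=5,C[6]=6)→6c, D[7]=6 ok
k=8 barrier C[7]=8→8c, D[8]=8 ok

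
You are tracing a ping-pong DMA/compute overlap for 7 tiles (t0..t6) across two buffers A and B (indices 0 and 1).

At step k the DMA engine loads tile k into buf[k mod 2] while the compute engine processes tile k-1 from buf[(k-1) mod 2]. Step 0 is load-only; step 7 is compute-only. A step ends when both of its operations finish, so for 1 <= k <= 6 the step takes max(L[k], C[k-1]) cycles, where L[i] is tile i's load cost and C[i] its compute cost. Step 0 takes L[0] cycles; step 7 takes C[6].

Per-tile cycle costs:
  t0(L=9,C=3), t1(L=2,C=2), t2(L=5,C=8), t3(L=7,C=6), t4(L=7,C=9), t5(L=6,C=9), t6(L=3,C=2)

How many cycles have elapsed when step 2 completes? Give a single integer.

end_cycle[2] = 17

step 0: L[0]=9 → dur=9, Σ=9 | A=load:t0 B=idle [load-only]
step 1: L[1]=2 C[0]=3 → dur=3, Σ=12 | A=compute:t0 B=load:t1 [compute-bound]
step 2: L[2]=5 C[1]=2 → dur=5, Σ=17 | A=load:t2 B=compute:t1 [load-bound]
step 3: L[3]=7 C[2]=8 → dur=8, Σ=25 | A=compute:t2 B=load:t3 [compute-bound]
step 4: L[4]=7 C[3]=6 → dur=7, Σ=32 | A=load:t4 B=compute:t3 [load-bound]
step 5: L[5]=6 C[4]=9 → dur=9, Σ=41 | A=compute:t4 B=load:t5 [compute-bound]
step 6: L[6]=3 C[5]=9 → dur=9, Σ=50 | A=load:t6 B=compute:t5 [compute-bound]
step 7: C[6]=2 → dur=2, Σ=52 | A=compute:t6 B=idle [compute-only]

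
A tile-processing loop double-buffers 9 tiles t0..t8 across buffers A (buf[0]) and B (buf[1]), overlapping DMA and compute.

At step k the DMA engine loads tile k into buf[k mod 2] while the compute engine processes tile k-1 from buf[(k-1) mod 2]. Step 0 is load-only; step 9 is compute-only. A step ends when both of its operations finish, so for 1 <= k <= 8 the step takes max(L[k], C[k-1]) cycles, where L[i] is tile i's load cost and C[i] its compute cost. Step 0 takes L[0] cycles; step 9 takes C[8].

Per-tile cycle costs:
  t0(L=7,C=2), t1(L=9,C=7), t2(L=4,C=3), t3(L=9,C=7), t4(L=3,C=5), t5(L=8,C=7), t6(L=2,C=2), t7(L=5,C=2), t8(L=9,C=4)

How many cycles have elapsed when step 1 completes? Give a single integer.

  0. 7=7c; end=7; A:t0 B:-
  1. max(9,2)=9c; end=16; A:t0 B:t1
  2. max(4,7)=7c; end=23; A:t2 B:t1
  3. max(9,3)=9c; end=32; A:t2 B:t3
  4. max(3,7)=7c; end=39; A:t4 B:t3
  5. max(8,5)=8c; end=47; A:t4 B:t5
  6. max(2,7)=7c; end=54; A:t6 B:t5
  7. max(5,2)=5c; end=59; A:t6 B:t7
  8. max(9,2)=9c; end=68; A:t8 B:t7
  9. 4=4c; end=72; A:t8 B:t7

end_cycle[1] = 16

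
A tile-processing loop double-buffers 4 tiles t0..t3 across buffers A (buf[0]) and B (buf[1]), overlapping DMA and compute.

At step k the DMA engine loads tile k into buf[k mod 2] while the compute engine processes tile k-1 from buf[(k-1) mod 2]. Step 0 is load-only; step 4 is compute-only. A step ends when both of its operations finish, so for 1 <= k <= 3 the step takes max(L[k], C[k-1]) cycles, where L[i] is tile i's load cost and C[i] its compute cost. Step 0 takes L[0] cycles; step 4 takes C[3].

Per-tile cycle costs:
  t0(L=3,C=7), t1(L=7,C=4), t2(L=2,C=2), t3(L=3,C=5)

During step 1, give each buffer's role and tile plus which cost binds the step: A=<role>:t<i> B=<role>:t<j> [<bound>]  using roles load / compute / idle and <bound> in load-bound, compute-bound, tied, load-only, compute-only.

step 1: A=compute:t0 B=load:t1 [tied]

k=0 load=t0/3c comp=- wait=3 total=3
k=1 load=t1/7c comp=t0/7c wait=7 total=10
k=2 load=t2/2c comp=t1/4c wait=4 total=14
k=3 load=t3/3c comp=t2/2c wait=3 total=17
k=4 load=- comp=t3/5c wait=5 total=22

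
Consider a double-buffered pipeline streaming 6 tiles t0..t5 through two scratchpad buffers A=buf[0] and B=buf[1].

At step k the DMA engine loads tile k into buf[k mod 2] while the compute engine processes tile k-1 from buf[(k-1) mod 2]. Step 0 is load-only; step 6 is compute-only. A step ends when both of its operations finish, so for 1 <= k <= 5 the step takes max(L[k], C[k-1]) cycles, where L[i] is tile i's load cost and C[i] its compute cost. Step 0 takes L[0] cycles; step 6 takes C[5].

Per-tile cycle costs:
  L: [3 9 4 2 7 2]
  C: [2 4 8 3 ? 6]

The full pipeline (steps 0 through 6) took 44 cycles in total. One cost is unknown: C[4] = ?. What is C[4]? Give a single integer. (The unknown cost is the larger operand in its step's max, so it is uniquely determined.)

step 0 = dur = L[0]=3 = 3
step 1 = dur = max(L[1]=9, C[0]=2) = 9
step 2 = dur = max(L[2]=4, C[1]=4) = 4
step 3 = dur = max(L[3]=2, C[2]=8) = 8
step 4 = dur = max(L[4]=7, C[3]=3) = 7
step 5 = dur = max(L[5]=2, C[4]=?) = C[4]  (unknown; binding)
step 6 = dur = C[5]=6 = 6
sum of known step durations = 37
dur[5] = total - known = 44 - 37 = 7
C[4] is the binding max in step 5, so C[4] = dur[5] = 7

C[4] = 7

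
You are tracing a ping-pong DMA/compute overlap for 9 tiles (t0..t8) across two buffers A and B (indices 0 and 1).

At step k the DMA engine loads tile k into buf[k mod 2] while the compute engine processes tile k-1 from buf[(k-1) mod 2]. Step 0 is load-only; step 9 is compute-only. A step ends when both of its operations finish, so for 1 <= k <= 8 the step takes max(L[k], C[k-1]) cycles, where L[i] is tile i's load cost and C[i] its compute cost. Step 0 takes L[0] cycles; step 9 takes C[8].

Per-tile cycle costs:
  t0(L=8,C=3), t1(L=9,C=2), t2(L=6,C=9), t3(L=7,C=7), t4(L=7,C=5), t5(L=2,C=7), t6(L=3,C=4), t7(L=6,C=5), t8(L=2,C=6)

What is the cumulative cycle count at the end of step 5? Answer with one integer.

end_cycle[5] = 44

step 0: L[0]=8 → dur=8, Σ=8 | A=load:t0 B=idle [load-only]
step 1: L[1]=9 C[0]=3 → dur=9, Σ=17 | A=compute:t0 B=load:t1 [load-bound]
step 2: L[2]=6 C[1]=2 → dur=6, Σ=23 | A=load:t2 B=compute:t1 [load-bound]
step 3: L[3]=7 C[2]=9 → dur=9, Σ=32 | A=compute:t2 B=load:t3 [compute-bound]
step 4: L[4]=7 C[3]=7 → dur=7, Σ=39 | A=load:t4 B=compute:t3 [tied]
step 5: L[5]=2 C[4]=5 → dur=5, Σ=44 | A=compute:t4 B=load:t5 [compute-bound]
step 6: L[6]=3 C[5]=7 → dur=7, Σ=51 | A=load:t6 B=compute:t5 [compute-bound]
step 7: L[7]=6 C[6]=4 → dur=6, Σ=57 | A=compute:t6 B=load:t7 [load-bound]
step 8: L[8]=2 C[7]=5 → dur=5, Σ=62 | A=load:t8 B=compute:t7 [compute-bound]
step 9: C[8]=6 → dur=6, Σ=68 | A=compute:t8 B=idle [compute-only]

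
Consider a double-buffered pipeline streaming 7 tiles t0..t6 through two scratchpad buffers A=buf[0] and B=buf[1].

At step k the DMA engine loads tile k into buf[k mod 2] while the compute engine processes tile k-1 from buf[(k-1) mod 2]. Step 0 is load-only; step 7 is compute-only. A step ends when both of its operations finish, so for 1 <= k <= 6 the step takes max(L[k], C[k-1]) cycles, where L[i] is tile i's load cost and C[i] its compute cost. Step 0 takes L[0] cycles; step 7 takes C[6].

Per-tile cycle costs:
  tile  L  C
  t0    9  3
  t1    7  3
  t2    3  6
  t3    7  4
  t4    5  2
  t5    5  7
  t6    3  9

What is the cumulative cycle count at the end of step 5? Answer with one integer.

step 0: L[0]=9 → dur=9, Σ=9 | A=load:t0 B=idle [load-only]
step 1: L[1]=7 C[0]=3 → dur=7, Σ=16 | A=compute:t0 B=load:t1 [load-bound]
step 2: L[2]=3 C[1]=3 → dur=3, Σ=19 | A=load:t2 B=compute:t1 [tied]
step 3: L[3]=7 C[2]=6 → dur=7, Σ=26 | A=compute:t2 B=load:t3 [load-bound]
step 4: L[4]=5 C[3]=4 → dur=5, Σ=31 | A=load:t4 B=compute:t3 [load-bound]
step 5: L[5]=5 C[4]=2 → dur=5, Σ=36 | A=compute:t4 B=load:t5 [load-bound]
step 6: L[6]=3 C[5]=7 → dur=7, Σ=43 | A=load:t6 B=compute:t5 [compute-bound]
step 7: C[6]=9 → dur=9, Σ=52 | A=compute:t6 B=idle [compute-only]

end_cycle[5] = 36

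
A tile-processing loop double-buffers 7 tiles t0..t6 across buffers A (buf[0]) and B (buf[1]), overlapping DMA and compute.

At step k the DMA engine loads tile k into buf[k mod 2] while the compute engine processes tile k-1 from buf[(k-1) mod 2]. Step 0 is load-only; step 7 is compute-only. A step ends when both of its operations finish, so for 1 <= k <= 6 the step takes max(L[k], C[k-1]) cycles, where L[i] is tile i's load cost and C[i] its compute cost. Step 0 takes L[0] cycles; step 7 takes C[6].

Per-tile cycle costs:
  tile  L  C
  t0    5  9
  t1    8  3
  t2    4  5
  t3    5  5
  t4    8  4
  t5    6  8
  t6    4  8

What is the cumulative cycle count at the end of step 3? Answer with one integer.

k=0 load=t0/5c comp=- wait=5 total=5
k=1 load=t1/8c comp=t0/9c wait=9 total=14
k=2 load=t2/4c comp=t1/3c wait=4 total=18
k=3 load=t3/5c comp=t2/5c wait=5 total=23
k=4 load=t4/8c comp=t3/5c wait=8 total=31
k=5 load=t5/6c comp=t4/4c wait=6 total=37
k=6 load=t6/4c comp=t5/8c wait=8 total=45
k=7 load=- comp=t6/8c wait=8 total=53

end_cycle[3] = 23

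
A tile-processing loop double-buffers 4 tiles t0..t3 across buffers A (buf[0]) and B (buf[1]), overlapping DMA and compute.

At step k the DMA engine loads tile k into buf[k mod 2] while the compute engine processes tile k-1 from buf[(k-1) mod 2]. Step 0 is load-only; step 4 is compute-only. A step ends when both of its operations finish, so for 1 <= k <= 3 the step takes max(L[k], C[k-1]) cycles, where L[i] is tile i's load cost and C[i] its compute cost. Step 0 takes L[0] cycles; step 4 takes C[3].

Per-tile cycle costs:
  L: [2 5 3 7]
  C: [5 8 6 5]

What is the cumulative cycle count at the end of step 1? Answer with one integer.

end_cycle[1] = 7

k=0 load=t0/2c comp=- wait=2 total=2
k=1 load=t1/5c comp=t0/5c wait=5 total=7
k=2 load=t2/3c comp=t1/8c wait=8 total=15
k=3 load=t3/7c comp=t2/6c wait=7 total=22
k=4 load=- comp=t3/5c wait=5 total=27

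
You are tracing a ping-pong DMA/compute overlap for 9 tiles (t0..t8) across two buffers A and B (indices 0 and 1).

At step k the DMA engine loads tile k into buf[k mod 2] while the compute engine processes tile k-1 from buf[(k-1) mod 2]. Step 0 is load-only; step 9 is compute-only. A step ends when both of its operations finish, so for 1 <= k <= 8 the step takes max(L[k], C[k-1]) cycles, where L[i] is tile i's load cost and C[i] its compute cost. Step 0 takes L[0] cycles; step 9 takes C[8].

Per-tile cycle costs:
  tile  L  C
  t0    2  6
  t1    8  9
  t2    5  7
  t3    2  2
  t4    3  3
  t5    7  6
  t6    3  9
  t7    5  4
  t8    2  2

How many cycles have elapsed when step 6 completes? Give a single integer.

step 0: L[0]=2 → dur=2, Σ=2 | A=load:t0 B=idle [load-only]
step 1: L[1]=8 C[0]=6 → dur=8, Σ=10 | A=compute:t0 B=load:t1 [load-bound]
step 2: L[2]=5 C[1]=9 → dur=9, Σ=19 | A=load:t2 B=compute:t1 [compute-bound]
step 3: L[3]=2 C[2]=7 → dur=7, Σ=26 | A=compute:t2 B=load:t3 [compute-bound]
step 4: L[4]=3 C[3]=2 → dur=3, Σ=29 | A=load:t4 B=compute:t3 [load-bound]
step 5: L[5]=7 C[4]=3 → dur=7, Σ=36 | A=compute:t4 B=load:t5 [load-bound]
step 6: L[6]=3 C[5]=6 → dur=6, Σ=42 | A=load:t6 B=compute:t5 [compute-bound]
step 7: L[7]=5 C[6]=9 → dur=9, Σ=51 | A=compute:t6 B=load:t7 [compute-bound]
step 8: L[8]=2 C[7]=4 → dur=4, Σ=55 | A=load:t8 B=compute:t7 [compute-bound]
step 9: C[8]=2 → dur=2, Σ=57 | A=compute:t8 B=idle [compute-only]

end_cycle[6] = 42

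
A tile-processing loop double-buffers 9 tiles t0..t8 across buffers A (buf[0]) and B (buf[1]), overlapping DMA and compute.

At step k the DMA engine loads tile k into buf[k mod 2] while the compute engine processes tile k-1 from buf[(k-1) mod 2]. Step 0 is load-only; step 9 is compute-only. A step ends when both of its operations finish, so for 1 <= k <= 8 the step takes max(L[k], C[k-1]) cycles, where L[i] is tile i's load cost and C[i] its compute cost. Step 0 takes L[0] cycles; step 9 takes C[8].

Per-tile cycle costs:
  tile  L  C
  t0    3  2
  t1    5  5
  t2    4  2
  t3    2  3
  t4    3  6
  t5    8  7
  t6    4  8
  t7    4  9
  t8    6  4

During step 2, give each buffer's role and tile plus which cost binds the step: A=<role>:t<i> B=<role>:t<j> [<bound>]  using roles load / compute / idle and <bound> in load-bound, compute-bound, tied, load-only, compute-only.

step 2: A=load:t2 B=compute:t1 [compute-bound]

step 0: L[0]=3 → dur=3, Σ=3 | A=load:t0 B=idle [load-only]
step 1: L[1]=5 C[0]=2 → dur=5, Σ=8 | A=compute:t0 B=load:t1 [load-bound]
step 2: L[2]=4 C[1]=5 → dur=5, Σ=13 | A=load:t2 B=compute:t1 [compute-bound]
step 3: L[3]=2 C[2]=2 → dur=2, Σ=15 | A=compute:t2 B=load:t3 [tied]
step 4: L[4]=3 C[3]=3 → dur=3, Σ=18 | A=load:t4 B=compute:t3 [tied]
step 5: L[5]=8 C[4]=6 → dur=8, Σ=26 | A=compute:t4 B=load:t5 [load-bound]
step 6: L[6]=4 C[5]=7 → dur=7, Σ=33 | A=load:t6 B=compute:t5 [compute-bound]
step 7: L[7]=4 C[6]=8 → dur=8, Σ=41 | A=compute:t6 B=load:t7 [compute-bound]
step 8: L[8]=6 C[7]=9 → dur=9, Σ=50 | A=load:t8 B=compute:t7 [compute-bound]
step 9: C[8]=4 → dur=4, Σ=54 | A=compute:t8 B=idle [compute-only]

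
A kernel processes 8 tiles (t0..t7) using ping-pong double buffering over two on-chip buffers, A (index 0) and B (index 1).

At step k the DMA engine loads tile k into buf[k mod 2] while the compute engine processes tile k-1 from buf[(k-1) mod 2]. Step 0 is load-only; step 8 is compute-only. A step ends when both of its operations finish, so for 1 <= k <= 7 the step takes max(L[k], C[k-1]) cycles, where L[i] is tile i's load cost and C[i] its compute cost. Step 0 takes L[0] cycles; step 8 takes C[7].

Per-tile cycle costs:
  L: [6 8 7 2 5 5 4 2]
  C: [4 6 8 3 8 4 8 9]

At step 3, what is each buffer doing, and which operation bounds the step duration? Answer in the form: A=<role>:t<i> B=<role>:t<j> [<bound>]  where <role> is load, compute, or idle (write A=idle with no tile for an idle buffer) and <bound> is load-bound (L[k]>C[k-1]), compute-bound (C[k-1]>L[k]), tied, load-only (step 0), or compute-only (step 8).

step 3: A=compute:t2 B=load:t3 [compute-bound]

step 0: L[0]=6 → dur=6, Σ=6 | A=load:t0 B=idle [load-only]
step 1: L[1]=8 C[0]=4 → dur=8, Σ=14 | A=compute:t0 B=load:t1 [load-bound]
step 2: L[2]=7 C[1]=6 → dur=7, Σ=21 | A=load:t2 B=compute:t1 [load-bound]
step 3: L[3]=2 C[2]=8 → dur=8, Σ=29 | A=compute:t2 B=load:t3 [compute-bound]
step 4: L[4]=5 C[3]=3 → dur=5, Σ=34 | A=load:t4 B=compute:t3 [load-bound]
step 5: L[5]=5 C[4]=8 → dur=8, Σ=42 | A=compute:t4 B=load:t5 [compute-bound]
step 6: L[6]=4 C[5]=4 → dur=4, Σ=46 | A=load:t6 B=compute:t5 [tied]
step 7: L[7]=2 C[6]=8 → dur=8, Σ=54 | A=compute:t6 B=load:t7 [compute-bound]
step 8: C[7]=9 → dur=9, Σ=63 | A=idle B=compute:t7 [compute-only]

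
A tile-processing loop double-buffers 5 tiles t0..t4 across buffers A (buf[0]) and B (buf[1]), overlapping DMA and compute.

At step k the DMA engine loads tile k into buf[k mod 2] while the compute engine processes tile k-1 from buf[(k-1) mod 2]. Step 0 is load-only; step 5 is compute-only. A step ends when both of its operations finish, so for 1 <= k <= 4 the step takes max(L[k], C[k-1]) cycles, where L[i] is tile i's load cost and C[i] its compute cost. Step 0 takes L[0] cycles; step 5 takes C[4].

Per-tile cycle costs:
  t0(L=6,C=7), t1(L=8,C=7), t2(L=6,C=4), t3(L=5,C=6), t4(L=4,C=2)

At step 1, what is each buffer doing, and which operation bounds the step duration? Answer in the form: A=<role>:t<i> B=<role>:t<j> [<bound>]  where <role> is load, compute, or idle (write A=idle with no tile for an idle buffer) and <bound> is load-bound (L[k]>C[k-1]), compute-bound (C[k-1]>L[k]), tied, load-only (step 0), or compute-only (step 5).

step 1: A=compute:t0 B=load:t1 [load-bound]

  0. 6=6c; end=6; A:t0 B:-
  1. max(8,7)=8c; end=14; A:t0 B:t1
  2. max(6,7)=7c; end=21; A:t2 B:t1
  3. max(5,4)=5c; end=26; A:t2 B:t3
  4. max(4,6)=6c; end=32; A:t4 B:t3
  5. 2=2c; end=34; A:t4 B:t3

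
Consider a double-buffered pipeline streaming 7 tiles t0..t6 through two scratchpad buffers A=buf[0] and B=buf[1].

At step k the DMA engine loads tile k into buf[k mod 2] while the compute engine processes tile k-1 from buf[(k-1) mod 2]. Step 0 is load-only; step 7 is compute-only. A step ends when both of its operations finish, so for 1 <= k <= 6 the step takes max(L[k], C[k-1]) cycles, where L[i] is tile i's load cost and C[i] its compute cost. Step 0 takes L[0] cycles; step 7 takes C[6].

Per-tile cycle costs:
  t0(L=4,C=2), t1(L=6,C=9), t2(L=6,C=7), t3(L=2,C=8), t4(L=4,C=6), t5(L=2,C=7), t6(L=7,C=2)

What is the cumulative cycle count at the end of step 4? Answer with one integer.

step 0: L[0]=4 → dur=4, Σ=4 | A=load:t0 B=idle [load-only]
step 1: L[1]=6 C[0]=2 → dur=6, Σ=10 | A=compute:t0 B=load:t1 [load-bound]
step 2: L[2]=6 C[1]=9 → dur=9, Σ=19 | A=load:t2 B=compute:t1 [compute-bound]
step 3: L[3]=2 C[2]=7 → dur=7, Σ=26 | A=compute:t2 B=load:t3 [compute-bound]
step 4: L[4]=4 C[3]=8 → dur=8, Σ=34 | A=load:t4 B=compute:t3 [compute-bound]
step 5: L[5]=2 C[4]=6 → dur=6, Σ=40 | A=compute:t4 B=load:t5 [compute-bound]
step 6: L[6]=7 C[5]=7 → dur=7, Σ=47 | A=load:t6 B=compute:t5 [tied]
step 7: C[6]=2 → dur=2, Σ=49 | A=compute:t6 B=idle [compute-only]

end_cycle[4] = 34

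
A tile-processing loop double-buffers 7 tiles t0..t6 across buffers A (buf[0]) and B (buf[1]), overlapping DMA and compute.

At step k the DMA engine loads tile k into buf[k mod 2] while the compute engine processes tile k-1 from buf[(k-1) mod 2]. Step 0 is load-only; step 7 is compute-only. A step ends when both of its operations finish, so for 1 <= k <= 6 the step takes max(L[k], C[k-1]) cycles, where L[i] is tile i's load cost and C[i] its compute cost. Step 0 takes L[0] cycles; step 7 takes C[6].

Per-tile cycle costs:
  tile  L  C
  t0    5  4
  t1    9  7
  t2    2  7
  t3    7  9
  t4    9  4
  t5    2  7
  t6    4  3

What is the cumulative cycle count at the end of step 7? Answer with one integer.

end_cycle[7] = 51

  0. 5=5c; end=5; A:t0 B:-
  1. max(9,4)=9c; end=14; A:t0 B:t1
  2. max(2,7)=7c; end=21; A:t2 B:t1
  3. max(7,7)=7c; end=28; A:t2 B:t3
  4. max(9,9)=9c; end=37; A:t4 B:t3
  5. max(2,4)=4c; end=41; A:t4 B:t5
  6. max(4,7)=7c; end=48; A:t6 B:t5
  7. 3=3c; end=51; A:t6 B:t5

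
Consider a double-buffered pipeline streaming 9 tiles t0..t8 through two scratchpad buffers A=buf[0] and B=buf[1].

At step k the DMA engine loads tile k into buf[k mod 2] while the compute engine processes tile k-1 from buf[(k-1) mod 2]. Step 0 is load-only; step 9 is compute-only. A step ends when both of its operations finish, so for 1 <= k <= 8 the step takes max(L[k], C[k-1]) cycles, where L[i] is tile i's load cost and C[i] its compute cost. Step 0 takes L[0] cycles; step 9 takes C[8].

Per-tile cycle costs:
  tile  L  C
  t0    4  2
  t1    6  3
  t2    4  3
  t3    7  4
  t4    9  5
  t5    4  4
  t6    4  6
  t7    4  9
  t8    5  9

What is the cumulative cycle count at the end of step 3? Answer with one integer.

end_cycle[3] = 21

[0] DMA t0→A (4c) ∥ CU idle ⇒ 4c, clock 4
[1] DMA t1→B (6c) ∥ CU A:t0 (2c) ⇒ 6c, clock 10
[2] DMA t2→A (4c) ∥ CU B:t1 (3c) ⇒ 4c, clock 14
[3] DMA t3→B (7c) ∥ CU A:t2 (3c) ⇒ 7c, clock 21
[4] DMA t4→A (9c) ∥ CU B:t3 (4c) ⇒ 9c, clock 30
[5] DMA t5→B (4c) ∥ CU A:t4 (5c) ⇒ 5c, clock 35
[6] DMA t6→A (4c) ∥ CU B:t5 (4c) ⇒ 4c, clock 39
[7] DMA t7→B (4c) ∥ CU A:t6 (6c) ⇒ 6c, clock 45
[8] DMA t8→A (5c) ∥ CU B:t7 (9c) ⇒ 9c, clock 54
[9] DMA idle ∥ CU A:t8 (9c) ⇒ 9c, clock 63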